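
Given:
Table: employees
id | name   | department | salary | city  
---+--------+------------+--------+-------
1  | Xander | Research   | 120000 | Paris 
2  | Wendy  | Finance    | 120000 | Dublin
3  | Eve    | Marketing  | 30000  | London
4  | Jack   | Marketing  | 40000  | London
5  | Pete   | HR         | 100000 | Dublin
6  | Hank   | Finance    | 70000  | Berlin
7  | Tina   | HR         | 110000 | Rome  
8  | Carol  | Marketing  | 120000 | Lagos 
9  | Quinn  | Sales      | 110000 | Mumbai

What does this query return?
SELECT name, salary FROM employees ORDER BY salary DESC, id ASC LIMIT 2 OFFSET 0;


Sort by salary DESC (id ASC tiebreak), then skip 0 and take 2
Rows 1 through 2

2 rows:
Xander, 120000
Wendy, 120000


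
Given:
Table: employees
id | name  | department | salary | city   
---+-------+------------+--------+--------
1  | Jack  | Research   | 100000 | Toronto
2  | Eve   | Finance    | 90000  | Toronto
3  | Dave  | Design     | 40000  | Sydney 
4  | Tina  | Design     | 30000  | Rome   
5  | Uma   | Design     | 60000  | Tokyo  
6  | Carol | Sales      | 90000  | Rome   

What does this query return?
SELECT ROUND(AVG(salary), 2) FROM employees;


SUM(salary) = 410000
COUNT = 6
ROUND(AVG, 2) = ROUND(410000 / 6, 2) = 68333.33

68333.33


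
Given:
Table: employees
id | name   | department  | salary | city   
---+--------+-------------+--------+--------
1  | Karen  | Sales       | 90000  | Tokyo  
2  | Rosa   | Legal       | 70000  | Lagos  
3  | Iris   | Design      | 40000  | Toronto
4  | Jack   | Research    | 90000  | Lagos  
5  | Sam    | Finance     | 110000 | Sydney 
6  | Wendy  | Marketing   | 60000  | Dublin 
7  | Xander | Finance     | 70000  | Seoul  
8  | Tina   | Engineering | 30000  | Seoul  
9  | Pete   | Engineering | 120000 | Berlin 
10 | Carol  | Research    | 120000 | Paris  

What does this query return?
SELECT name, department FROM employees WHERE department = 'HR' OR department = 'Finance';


Filtering: department = 'HR' OR 'Finance'
Matching: 2 rows

2 rows:
Sam, Finance
Xander, Finance


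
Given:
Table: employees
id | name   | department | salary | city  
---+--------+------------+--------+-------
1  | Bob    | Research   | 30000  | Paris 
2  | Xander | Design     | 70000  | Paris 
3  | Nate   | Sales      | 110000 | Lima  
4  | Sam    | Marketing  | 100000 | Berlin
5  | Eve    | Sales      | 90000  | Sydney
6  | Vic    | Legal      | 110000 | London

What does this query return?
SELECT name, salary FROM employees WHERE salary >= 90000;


Filtering: salary >= 90000
Matching: 4 rows

4 rows:
Nate, 110000
Sam, 100000
Eve, 90000
Vic, 110000


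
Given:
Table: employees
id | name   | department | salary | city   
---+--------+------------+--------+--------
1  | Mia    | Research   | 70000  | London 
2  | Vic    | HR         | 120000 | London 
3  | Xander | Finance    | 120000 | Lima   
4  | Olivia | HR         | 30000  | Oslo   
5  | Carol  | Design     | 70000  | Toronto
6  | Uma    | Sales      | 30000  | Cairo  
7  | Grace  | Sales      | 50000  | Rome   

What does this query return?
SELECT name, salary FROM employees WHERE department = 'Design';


Filtering: department = 'Design'
Matching rows: 1

1 rows:
Carol, 70000


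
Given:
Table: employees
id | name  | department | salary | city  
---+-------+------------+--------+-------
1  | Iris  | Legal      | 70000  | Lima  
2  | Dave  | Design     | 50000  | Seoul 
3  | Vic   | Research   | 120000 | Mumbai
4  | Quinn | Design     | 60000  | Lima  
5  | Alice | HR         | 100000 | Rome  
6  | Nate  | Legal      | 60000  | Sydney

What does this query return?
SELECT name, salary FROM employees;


Projecting columns: name, salary

6 rows:
Iris, 70000
Dave, 50000
Vic, 120000
Quinn, 60000
Alice, 100000
Nate, 60000


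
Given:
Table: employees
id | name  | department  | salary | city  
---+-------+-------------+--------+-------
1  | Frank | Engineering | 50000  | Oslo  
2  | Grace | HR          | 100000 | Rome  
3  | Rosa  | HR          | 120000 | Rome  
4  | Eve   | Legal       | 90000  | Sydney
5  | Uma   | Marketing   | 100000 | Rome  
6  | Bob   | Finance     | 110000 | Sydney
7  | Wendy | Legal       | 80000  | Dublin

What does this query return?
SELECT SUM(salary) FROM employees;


SUM(salary) = 50000 + 100000 + 120000 + 90000 + 100000 + 110000 + 80000 = 650000

650000


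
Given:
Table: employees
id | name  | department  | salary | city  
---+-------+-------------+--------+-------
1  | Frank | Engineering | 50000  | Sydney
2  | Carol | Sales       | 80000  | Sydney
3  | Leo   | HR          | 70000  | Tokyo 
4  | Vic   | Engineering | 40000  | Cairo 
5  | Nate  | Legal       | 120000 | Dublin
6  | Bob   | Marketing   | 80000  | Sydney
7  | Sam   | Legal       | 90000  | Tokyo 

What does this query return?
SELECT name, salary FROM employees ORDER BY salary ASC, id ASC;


Sorting by salary ASC, then id ASC for ties

7 rows:
Vic, 40000
Frank, 50000
Leo, 70000
Carol, 80000
Bob, 80000
Sam, 90000
Nate, 120000


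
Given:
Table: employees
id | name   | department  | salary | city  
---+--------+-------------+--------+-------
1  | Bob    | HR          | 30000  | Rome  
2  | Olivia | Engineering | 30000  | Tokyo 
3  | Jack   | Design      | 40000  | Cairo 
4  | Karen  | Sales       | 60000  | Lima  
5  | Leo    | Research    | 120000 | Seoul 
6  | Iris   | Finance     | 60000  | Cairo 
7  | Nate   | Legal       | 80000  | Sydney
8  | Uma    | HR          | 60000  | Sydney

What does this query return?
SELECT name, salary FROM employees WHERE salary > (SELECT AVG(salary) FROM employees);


Subquery: AVG(salary) = 60000.0
Filtering: salary > 60000.0
  Leo (120000) -> MATCH
  Nate (80000) -> MATCH


2 rows:
Leo, 120000
Nate, 80000


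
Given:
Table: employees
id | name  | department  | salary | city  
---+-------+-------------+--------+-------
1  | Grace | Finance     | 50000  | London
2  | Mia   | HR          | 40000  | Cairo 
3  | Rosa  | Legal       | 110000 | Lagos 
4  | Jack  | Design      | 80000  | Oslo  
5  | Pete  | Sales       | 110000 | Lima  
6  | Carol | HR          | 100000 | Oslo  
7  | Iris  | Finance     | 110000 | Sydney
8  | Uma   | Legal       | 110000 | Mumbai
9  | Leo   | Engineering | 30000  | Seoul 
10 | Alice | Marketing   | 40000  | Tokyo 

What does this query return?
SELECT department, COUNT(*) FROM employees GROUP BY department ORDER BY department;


Assigning each row to its department group:
  Grace -> Finance
  Mia -> HR
  Rosa -> Legal
  Jack -> Design
  Pete -> Sales
  Carol -> HR
  Iris -> Finance
  Uma -> Legal
  Leo -> Engineering
  Alice -> Marketing


7 groups:
Design, 1
Engineering, 1
Finance, 2
HR, 2
Legal, 2
Marketing, 1
Sales, 1


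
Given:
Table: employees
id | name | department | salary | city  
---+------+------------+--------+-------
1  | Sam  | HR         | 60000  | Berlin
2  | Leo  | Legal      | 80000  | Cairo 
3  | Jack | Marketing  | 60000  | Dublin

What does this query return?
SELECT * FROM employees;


SELECT * returns all 3 rows with all columns

3 rows:
1, Sam, HR, 60000, Berlin
2, Leo, Legal, 80000, Cairo
3, Jack, Marketing, 60000, Dublin


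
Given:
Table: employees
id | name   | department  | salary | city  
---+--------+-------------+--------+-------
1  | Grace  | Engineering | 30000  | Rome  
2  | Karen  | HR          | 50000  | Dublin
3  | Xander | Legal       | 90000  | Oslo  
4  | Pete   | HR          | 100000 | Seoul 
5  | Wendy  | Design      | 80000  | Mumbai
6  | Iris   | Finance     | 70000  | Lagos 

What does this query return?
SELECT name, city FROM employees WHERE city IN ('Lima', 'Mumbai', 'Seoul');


Filtering: city IN ('Lima', 'Mumbai', 'Seoul')
Matching: 2 rows

2 rows:
Pete, Seoul
Wendy, Mumbai


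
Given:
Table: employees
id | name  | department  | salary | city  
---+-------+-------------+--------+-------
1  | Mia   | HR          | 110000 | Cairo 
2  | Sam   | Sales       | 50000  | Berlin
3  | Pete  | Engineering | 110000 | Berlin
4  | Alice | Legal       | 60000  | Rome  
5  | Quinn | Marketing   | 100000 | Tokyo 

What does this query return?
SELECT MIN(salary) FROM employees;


Salaries: 110000, 50000, 110000, 60000, 100000
MIN = 50000

50000


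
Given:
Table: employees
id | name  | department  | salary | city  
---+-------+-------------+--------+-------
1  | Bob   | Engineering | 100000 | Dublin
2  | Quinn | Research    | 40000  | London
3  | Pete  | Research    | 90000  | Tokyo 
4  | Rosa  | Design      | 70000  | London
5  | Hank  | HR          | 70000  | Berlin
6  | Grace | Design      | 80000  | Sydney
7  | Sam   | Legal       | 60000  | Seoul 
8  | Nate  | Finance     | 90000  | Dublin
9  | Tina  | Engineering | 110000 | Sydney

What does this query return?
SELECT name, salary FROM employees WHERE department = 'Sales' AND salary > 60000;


Filtering: department = 'Sales' AND salary > 60000
Matching: 0 rows

Empty result set (0 rows)


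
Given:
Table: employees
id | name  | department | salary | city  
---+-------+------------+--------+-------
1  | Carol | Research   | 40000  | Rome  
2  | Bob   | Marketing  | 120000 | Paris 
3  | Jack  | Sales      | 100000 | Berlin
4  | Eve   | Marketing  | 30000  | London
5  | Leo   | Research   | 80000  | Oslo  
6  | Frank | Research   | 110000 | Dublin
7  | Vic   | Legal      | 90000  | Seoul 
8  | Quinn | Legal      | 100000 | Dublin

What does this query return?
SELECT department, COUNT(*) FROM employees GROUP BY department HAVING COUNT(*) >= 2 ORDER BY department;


Groups with count >= 2:
  Legal: 2 -> PASS
  Marketing: 2 -> PASS
  Research: 3 -> PASS
  Sales: 1 -> filtered out


3 groups:
Legal, 2
Marketing, 2
Research, 3


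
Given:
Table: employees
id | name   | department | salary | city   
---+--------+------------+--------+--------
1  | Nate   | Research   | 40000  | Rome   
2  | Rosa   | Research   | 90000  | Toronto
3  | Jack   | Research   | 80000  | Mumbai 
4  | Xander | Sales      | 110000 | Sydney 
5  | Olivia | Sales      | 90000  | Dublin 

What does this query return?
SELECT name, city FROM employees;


Projecting columns: name, city

5 rows:
Nate, Rome
Rosa, Toronto
Jack, Mumbai
Xander, Sydney
Olivia, Dublin


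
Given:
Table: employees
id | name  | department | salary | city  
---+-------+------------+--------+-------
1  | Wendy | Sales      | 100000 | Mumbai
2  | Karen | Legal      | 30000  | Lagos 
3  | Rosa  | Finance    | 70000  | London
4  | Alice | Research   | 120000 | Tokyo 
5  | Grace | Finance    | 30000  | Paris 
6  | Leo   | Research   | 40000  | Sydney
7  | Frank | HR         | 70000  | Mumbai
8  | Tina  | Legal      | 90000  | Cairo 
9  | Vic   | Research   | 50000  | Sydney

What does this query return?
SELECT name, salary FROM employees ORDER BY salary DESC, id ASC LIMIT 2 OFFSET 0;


Sort by salary DESC (id ASC tiebreak), then skip 0 and take 2
Rows 1 through 2

2 rows:
Alice, 120000
Wendy, 100000


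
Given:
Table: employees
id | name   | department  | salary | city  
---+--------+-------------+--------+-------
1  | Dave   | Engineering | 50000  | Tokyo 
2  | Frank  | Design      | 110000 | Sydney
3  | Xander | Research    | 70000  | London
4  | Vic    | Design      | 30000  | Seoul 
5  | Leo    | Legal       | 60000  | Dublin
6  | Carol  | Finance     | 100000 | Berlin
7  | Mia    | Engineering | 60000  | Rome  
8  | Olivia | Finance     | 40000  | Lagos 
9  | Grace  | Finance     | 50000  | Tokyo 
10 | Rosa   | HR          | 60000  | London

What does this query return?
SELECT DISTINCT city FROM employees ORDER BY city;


All 'city' values (row order): Tokyo, Sydney, London, Seoul, Dublin, Berlin, Rome, Lagos, Tokyo, London
Removing duplicates leaves 8 unique value(s).

8 values:
Berlin
Dublin
Lagos
London
Rome
Seoul
Sydney
Tokyo


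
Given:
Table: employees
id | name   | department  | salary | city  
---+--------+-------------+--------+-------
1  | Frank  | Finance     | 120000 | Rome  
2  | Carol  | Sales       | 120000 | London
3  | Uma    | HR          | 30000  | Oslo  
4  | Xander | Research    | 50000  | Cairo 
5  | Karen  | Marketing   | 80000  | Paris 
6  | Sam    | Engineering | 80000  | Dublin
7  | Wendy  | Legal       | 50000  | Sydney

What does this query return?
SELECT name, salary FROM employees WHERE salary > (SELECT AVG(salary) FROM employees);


Subquery: AVG(salary) = 75714.29
Filtering: salary > 75714.29
  Frank (120000) -> MATCH
  Carol (120000) -> MATCH
  Karen (80000) -> MATCH
  Sam (80000) -> MATCH


4 rows:
Frank, 120000
Carol, 120000
Karen, 80000
Sam, 80000


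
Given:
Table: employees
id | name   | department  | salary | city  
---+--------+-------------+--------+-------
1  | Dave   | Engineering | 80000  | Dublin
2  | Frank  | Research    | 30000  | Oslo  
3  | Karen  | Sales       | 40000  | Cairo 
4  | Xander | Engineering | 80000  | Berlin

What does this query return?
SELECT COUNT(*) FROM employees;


COUNT(*) counts all rows

4


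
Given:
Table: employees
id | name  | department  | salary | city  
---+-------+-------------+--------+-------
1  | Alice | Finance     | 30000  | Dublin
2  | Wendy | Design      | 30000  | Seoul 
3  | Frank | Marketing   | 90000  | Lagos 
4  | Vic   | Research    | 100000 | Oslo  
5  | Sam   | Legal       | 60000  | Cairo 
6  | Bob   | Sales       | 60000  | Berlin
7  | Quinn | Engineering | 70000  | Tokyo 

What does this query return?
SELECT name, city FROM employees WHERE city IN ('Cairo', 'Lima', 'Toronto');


Filtering: city IN ('Cairo', 'Lima', 'Toronto')
Matching: 1 rows

1 rows:
Sam, Cairo


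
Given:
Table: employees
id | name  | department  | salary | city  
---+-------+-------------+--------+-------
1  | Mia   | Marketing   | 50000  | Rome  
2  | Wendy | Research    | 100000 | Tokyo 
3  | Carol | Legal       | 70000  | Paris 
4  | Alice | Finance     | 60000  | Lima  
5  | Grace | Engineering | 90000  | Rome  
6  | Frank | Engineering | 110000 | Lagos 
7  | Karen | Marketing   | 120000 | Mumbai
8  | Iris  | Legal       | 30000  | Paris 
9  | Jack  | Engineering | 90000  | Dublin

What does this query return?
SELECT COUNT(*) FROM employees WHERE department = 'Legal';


Counting rows where department = 'Legal'
  Carol -> MATCH
  Iris -> MATCH


2


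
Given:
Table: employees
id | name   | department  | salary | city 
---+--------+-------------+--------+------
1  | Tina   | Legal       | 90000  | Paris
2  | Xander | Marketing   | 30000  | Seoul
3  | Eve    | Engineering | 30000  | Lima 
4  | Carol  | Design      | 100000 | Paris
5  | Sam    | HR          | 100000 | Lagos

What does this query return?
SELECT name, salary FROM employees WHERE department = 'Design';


Filtering: department = 'Design'
Matching rows: 1

1 rows:
Carol, 100000


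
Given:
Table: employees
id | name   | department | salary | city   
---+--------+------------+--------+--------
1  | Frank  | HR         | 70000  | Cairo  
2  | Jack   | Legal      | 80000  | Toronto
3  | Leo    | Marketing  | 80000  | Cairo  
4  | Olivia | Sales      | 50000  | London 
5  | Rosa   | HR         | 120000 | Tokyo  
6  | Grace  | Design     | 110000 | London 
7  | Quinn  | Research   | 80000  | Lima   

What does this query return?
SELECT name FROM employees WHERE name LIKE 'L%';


LIKE 'L%' matches names starting with 'L'
Matching: 1

1 rows:
Leo


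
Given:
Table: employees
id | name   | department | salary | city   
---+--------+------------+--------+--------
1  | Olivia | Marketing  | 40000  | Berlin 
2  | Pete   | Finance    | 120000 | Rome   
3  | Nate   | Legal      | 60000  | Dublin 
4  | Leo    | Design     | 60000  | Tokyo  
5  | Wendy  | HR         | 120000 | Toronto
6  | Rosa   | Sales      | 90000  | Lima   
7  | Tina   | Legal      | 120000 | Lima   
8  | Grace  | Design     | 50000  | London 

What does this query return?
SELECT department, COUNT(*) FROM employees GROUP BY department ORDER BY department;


Assigning each row to its department group:
  Olivia -> Marketing
  Pete -> Finance
  Nate -> Legal
  Leo -> Design
  Wendy -> HR
  Rosa -> Sales
  Tina -> Legal
  Grace -> Design


6 groups:
Design, 2
Finance, 1
HR, 1
Legal, 2
Marketing, 1
Sales, 1


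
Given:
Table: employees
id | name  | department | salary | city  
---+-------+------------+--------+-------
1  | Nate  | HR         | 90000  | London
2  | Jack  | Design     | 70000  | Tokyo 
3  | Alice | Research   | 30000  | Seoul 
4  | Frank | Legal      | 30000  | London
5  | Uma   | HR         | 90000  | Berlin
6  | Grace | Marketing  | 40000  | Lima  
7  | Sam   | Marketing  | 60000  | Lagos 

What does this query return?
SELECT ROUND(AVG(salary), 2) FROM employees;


SUM(salary) = 410000
COUNT = 7
ROUND(AVG, 2) = ROUND(410000 / 7, 2) = 58571.43

58571.43


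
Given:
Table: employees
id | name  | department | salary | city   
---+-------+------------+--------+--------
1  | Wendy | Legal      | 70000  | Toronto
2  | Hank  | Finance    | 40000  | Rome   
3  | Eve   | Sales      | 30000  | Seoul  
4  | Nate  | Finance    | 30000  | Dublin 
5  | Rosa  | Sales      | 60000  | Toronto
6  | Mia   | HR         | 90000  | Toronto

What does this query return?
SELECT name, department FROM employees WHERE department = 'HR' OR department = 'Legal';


Filtering: department = 'HR' OR 'Legal'
Matching: 2 rows

2 rows:
Wendy, Legal
Mia, HR


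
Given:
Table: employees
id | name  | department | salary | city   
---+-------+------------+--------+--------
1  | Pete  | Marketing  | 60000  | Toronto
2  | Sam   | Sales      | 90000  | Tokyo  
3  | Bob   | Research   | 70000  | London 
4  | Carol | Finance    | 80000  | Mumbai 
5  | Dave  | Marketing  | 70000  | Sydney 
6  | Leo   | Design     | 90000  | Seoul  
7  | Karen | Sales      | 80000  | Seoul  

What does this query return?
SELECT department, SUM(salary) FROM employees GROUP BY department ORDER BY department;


Summing salary within each department:
  Design: 90000 = 90000
  Finance: 80000 = 80000
  Marketing: 60000 + 70000 = 130000
  Research: 70000 = 70000
  Sales: 90000 + 80000 = 170000


5 groups:
Design, 90000
Finance, 80000
Marketing, 130000
Research, 70000
Sales, 170000


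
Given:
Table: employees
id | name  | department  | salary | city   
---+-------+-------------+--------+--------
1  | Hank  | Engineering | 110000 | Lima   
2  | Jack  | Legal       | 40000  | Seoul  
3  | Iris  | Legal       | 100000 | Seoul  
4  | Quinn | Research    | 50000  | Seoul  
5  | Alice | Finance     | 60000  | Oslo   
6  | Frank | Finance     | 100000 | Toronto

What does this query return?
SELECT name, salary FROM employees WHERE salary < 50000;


Filtering: salary < 50000
Matching: 1 rows

1 rows:
Jack, 40000


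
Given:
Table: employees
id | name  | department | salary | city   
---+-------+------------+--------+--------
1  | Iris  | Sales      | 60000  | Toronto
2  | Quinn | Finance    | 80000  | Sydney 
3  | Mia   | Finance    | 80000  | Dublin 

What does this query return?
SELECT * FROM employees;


SELECT * returns all 3 rows with all columns

3 rows:
1, Iris, Sales, 60000, Toronto
2, Quinn, Finance, 80000, Sydney
3, Mia, Finance, 80000, Dublin


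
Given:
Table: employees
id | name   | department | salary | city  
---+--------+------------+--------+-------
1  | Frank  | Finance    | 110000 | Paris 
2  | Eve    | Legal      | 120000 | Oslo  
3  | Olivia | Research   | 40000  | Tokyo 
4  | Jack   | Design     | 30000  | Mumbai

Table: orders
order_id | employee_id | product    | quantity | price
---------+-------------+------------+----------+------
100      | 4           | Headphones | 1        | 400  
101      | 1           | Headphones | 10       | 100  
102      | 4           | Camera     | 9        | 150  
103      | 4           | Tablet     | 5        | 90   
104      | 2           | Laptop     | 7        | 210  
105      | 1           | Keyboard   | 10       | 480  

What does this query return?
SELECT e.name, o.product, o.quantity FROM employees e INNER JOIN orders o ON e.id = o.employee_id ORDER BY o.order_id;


Joining employees.id = orders.employee_id:
  employee Jack (id=4) -> order Headphones
  employee Frank (id=1) -> order Headphones
  employee Jack (id=4) -> order Camera
  employee Jack (id=4) -> order Tablet
  employee Eve (id=2) -> order Laptop
  employee Frank (id=1) -> order Keyboard


6 rows:
Jack, Headphones, 1
Frank, Headphones, 10
Jack, Camera, 9
Jack, Tablet, 5
Eve, Laptop, 7
Frank, Keyboard, 10


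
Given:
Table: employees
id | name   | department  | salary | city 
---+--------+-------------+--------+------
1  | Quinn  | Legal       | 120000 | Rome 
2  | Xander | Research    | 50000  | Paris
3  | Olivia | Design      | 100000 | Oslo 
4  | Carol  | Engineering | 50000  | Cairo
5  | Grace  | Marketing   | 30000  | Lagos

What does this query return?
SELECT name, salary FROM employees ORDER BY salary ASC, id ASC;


Sorting by salary ASC, then id ASC for ties

5 rows:
Grace, 30000
Xander, 50000
Carol, 50000
Olivia, 100000
Quinn, 120000


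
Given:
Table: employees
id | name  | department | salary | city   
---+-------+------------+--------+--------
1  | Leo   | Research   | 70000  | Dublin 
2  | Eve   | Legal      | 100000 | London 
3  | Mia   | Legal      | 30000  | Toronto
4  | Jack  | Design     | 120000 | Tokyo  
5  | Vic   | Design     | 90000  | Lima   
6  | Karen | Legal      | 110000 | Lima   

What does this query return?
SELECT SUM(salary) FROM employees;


SUM(salary) = 70000 + 100000 + 30000 + 120000 + 90000 + 110000 = 520000

520000


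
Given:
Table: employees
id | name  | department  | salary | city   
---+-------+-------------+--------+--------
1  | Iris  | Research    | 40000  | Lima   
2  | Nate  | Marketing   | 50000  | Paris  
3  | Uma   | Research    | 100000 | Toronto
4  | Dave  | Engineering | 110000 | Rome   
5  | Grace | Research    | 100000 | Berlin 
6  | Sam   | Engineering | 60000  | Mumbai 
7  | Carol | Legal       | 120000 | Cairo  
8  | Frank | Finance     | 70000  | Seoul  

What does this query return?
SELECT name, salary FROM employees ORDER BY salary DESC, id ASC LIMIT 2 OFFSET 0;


Sort by salary DESC (id ASC tiebreak), then skip 0 and take 2
Rows 1 through 2

2 rows:
Carol, 120000
Dave, 110000


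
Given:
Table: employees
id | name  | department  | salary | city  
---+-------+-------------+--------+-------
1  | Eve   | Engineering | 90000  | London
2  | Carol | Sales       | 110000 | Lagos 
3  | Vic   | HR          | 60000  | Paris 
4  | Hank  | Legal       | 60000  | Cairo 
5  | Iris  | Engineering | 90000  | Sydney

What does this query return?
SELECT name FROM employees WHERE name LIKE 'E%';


LIKE 'E%' matches names starting with 'E'
Matching: 1

1 rows:
Eve


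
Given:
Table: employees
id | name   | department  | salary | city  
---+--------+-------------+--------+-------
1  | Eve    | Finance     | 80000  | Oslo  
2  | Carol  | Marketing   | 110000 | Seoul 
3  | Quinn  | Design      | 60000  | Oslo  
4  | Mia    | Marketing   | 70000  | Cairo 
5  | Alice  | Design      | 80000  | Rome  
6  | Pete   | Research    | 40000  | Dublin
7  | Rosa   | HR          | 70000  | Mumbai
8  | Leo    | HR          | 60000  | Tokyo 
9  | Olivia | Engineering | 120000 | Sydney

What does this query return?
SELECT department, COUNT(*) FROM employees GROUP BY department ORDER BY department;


Assigning each row to its department group:
  Eve -> Finance
  Carol -> Marketing
  Quinn -> Design
  Mia -> Marketing
  Alice -> Design
  Pete -> Research
  Rosa -> HR
  Leo -> HR
  Olivia -> Engineering


6 groups:
Design, 2
Engineering, 1
Finance, 1
HR, 2
Marketing, 2
Research, 1


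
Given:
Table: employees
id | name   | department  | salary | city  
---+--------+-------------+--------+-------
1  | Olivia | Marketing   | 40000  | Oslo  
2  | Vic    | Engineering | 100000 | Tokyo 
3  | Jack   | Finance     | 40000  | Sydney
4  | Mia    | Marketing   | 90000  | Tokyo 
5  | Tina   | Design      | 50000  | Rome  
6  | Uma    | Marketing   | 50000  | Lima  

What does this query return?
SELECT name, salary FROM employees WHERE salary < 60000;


Filtering: salary < 60000
Matching: 4 rows

4 rows:
Olivia, 40000
Jack, 40000
Tina, 50000
Uma, 50000


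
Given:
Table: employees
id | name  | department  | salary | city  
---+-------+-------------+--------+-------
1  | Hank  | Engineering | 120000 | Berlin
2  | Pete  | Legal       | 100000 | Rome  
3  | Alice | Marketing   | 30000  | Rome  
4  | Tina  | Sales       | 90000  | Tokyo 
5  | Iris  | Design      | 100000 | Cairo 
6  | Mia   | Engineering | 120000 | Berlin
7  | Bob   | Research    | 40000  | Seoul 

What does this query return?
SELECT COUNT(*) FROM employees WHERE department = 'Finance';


Counting rows where department = 'Finance'


0


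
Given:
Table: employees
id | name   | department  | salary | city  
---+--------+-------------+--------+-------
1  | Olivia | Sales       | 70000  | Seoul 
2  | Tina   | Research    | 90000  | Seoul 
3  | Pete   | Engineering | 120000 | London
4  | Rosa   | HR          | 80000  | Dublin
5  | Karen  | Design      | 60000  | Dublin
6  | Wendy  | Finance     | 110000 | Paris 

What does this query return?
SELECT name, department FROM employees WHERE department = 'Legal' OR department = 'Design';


Filtering: department = 'Legal' OR 'Design'
Matching: 1 rows

1 rows:
Karen, Design


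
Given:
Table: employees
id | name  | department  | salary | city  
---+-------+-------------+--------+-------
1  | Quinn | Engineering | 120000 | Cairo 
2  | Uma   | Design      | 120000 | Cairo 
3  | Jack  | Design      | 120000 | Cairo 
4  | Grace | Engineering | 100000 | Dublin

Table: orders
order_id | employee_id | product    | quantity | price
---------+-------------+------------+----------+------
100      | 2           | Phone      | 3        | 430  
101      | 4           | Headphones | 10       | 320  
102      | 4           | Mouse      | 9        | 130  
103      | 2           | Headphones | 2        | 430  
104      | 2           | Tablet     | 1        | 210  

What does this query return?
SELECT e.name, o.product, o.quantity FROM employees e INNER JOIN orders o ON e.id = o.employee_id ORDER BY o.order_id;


Joining employees.id = orders.employee_id:
  employee Uma (id=2) -> order Phone
  employee Grace (id=4) -> order Headphones
  employee Grace (id=4) -> order Mouse
  employee Uma (id=2) -> order Headphones
  employee Uma (id=2) -> order Tablet


5 rows:
Uma, Phone, 3
Grace, Headphones, 10
Grace, Mouse, 9
Uma, Headphones, 2
Uma, Tablet, 1


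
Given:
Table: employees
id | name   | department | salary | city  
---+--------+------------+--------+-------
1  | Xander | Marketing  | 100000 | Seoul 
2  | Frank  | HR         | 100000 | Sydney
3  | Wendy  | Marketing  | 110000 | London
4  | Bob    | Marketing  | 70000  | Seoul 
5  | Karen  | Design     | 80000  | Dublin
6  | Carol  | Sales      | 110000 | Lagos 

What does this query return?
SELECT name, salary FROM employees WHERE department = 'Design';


Filtering: department = 'Design'
Matching rows: 1

1 rows:
Karen, 80000


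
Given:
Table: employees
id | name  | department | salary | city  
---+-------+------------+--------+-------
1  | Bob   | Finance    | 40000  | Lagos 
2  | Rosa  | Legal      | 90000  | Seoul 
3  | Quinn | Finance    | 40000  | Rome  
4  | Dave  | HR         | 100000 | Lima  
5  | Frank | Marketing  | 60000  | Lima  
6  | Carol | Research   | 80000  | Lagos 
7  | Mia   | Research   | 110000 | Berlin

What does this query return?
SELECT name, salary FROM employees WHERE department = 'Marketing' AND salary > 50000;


Filtering: department = 'Marketing' AND salary > 50000
Matching: 1 rows

1 rows:
Frank, 60000


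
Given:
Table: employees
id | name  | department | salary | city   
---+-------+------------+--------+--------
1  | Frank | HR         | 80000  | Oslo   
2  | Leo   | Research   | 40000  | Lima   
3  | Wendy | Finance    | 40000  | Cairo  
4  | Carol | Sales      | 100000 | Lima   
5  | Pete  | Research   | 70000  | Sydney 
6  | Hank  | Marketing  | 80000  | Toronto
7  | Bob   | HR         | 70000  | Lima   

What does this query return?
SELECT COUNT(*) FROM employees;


COUNT(*) counts all rows

7


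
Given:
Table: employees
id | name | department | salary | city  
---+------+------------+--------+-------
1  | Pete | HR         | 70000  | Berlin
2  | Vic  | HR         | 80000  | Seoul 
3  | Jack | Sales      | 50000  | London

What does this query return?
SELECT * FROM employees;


SELECT * returns all 3 rows with all columns

3 rows:
1, Pete, HR, 70000, Berlin
2, Vic, HR, 80000, Seoul
3, Jack, Sales, 50000, London


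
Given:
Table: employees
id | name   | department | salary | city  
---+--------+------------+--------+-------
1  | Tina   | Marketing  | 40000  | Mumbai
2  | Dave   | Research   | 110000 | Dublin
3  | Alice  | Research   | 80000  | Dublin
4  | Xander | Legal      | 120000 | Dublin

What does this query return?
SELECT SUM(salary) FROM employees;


SUM(salary) = 40000 + 110000 + 80000 + 120000 = 350000

350000


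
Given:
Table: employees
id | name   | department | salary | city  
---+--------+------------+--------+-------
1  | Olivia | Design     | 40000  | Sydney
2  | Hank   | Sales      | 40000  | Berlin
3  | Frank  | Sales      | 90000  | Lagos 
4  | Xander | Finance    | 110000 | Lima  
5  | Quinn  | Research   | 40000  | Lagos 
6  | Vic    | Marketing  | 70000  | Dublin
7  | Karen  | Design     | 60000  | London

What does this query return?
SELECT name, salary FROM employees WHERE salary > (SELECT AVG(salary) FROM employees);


Subquery: AVG(salary) = 64285.71
Filtering: salary > 64285.71
  Frank (90000) -> MATCH
  Xander (110000) -> MATCH
  Vic (70000) -> MATCH


3 rows:
Frank, 90000
Xander, 110000
Vic, 70000


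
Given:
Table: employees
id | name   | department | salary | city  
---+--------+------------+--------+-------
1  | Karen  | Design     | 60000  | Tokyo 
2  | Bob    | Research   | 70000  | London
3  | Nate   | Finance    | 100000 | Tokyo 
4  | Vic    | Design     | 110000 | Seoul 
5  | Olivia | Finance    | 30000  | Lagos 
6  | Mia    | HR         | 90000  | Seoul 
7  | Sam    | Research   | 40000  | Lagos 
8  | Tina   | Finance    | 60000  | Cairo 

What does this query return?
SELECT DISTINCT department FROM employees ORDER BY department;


All 'department' values (row order): Design, Research, Finance, Design, Finance, HR, Research, Finance
Removing duplicates leaves 4 unique value(s).

4 values:
Design
Finance
HR
Research


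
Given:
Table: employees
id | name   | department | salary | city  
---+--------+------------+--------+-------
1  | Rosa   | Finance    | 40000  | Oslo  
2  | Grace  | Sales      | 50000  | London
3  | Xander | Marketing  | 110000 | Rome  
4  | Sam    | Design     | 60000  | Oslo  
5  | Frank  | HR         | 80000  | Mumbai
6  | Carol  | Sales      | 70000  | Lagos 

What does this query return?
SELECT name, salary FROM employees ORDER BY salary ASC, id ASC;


Sorting by salary ASC, then id ASC for ties

6 rows:
Rosa, 40000
Grace, 50000
Sam, 60000
Carol, 70000
Frank, 80000
Xander, 110000


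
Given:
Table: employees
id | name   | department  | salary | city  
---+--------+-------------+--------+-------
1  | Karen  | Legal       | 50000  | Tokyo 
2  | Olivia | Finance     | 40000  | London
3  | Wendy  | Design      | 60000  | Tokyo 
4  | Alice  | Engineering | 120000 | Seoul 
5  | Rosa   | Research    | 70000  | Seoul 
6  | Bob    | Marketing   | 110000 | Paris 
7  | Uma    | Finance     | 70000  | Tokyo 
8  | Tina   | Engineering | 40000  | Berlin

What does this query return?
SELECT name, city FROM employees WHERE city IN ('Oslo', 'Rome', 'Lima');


Filtering: city IN ('Oslo', 'Rome', 'Lima')
Matching: 0 rows

Empty result set (0 rows)


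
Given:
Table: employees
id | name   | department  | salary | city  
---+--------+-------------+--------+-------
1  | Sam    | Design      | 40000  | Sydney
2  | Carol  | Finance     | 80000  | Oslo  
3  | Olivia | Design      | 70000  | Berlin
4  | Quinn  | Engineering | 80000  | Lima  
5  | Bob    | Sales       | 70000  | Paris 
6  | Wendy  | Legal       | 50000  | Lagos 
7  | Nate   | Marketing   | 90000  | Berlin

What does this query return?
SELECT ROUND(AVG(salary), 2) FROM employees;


SUM(salary) = 480000
COUNT = 7
ROUND(AVG, 2) = ROUND(480000 / 7, 2) = 68571.43

68571.43


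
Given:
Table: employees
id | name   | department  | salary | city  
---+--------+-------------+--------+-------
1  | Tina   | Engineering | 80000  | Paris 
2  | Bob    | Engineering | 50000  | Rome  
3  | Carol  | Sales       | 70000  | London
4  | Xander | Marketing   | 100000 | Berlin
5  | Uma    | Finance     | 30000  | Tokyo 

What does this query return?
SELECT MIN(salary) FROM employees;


Salaries: 80000, 50000, 70000, 100000, 30000
MIN = 30000

30000


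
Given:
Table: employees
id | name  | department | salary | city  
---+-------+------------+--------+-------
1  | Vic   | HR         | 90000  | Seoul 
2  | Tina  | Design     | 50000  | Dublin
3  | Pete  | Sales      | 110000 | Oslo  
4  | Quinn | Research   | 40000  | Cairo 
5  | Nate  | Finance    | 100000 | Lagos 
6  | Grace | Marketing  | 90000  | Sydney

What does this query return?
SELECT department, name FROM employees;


Projecting columns: department, name

6 rows:
HR, Vic
Design, Tina
Sales, Pete
Research, Quinn
Finance, Nate
Marketing, Grace


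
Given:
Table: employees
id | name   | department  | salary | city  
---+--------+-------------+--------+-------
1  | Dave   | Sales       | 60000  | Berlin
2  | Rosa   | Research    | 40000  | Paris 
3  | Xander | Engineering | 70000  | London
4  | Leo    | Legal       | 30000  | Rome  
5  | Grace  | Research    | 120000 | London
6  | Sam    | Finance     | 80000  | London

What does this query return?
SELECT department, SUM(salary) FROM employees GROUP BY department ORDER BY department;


Summing salary within each department:
  Engineering: 70000 = 70000
  Finance: 80000 = 80000
  Legal: 30000 = 30000
  Research: 40000 + 120000 = 160000
  Sales: 60000 = 60000


5 groups:
Engineering, 70000
Finance, 80000
Legal, 30000
Research, 160000
Sales, 60000


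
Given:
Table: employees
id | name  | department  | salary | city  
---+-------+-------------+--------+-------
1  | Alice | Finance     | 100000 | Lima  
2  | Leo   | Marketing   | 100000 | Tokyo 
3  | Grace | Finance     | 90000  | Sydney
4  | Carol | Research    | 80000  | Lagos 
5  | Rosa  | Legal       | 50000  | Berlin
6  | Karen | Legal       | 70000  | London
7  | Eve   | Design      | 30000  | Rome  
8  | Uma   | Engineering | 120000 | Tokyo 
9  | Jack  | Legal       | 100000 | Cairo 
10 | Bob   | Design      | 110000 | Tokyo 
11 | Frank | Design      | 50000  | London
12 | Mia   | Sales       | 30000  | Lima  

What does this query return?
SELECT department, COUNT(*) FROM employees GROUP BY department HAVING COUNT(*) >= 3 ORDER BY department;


Groups with count >= 3:
  Design: 3 -> PASS
  Legal: 3 -> PASS
  Engineering: 1 -> filtered out
  Finance: 2 -> filtered out
  Marketing: 1 -> filtered out
  Research: 1 -> filtered out
  Sales: 1 -> filtered out


2 groups:
Design, 3
Legal, 3


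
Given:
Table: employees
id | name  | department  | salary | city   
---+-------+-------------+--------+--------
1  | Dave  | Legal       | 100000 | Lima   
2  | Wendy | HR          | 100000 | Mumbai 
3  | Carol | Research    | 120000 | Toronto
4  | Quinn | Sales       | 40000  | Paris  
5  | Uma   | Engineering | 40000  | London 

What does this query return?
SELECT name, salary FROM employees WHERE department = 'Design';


Filtering: department = 'Design'
Matching rows: 0

Empty result set (0 rows)


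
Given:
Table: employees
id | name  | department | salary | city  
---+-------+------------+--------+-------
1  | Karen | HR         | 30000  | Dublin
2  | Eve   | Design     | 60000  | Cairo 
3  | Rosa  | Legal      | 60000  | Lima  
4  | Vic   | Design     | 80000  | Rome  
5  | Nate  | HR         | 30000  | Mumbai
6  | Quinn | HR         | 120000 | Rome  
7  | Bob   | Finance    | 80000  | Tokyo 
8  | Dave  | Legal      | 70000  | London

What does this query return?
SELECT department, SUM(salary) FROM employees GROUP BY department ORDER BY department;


Summing salary within each department:
  Design: 60000 + 80000 = 140000
  Finance: 80000 = 80000
  HR: 30000 + 30000 + 120000 = 180000
  Legal: 60000 + 70000 = 130000


4 groups:
Design, 140000
Finance, 80000
HR, 180000
Legal, 130000


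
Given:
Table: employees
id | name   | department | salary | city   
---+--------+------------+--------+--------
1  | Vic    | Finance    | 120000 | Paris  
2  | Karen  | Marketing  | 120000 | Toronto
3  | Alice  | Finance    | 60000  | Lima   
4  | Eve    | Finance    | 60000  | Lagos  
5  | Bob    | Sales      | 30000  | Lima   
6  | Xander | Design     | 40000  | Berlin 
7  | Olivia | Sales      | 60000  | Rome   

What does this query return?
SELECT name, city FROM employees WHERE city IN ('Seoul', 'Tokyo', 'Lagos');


Filtering: city IN ('Seoul', 'Tokyo', 'Lagos')
Matching: 1 rows

1 rows:
Eve, Lagos


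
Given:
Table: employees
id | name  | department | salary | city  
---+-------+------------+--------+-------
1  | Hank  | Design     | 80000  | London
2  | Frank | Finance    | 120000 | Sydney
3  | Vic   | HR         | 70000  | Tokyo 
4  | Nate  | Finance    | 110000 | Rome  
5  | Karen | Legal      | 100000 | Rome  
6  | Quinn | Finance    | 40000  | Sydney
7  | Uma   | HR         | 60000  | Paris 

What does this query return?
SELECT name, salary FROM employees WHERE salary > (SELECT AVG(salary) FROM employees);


Subquery: AVG(salary) = 82857.14
Filtering: salary > 82857.14
  Frank (120000) -> MATCH
  Nate (110000) -> MATCH
  Karen (100000) -> MATCH


3 rows:
Frank, 120000
Nate, 110000
Karen, 100000


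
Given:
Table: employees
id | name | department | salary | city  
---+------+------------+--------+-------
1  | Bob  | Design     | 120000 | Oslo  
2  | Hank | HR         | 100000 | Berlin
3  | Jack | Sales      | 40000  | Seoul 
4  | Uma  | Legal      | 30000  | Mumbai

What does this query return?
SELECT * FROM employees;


SELECT * returns all 4 rows with all columns

4 rows:
1, Bob, Design, 120000, Oslo
2, Hank, HR, 100000, Berlin
3, Jack, Sales, 40000, Seoul
4, Uma, Legal, 30000, Mumbai


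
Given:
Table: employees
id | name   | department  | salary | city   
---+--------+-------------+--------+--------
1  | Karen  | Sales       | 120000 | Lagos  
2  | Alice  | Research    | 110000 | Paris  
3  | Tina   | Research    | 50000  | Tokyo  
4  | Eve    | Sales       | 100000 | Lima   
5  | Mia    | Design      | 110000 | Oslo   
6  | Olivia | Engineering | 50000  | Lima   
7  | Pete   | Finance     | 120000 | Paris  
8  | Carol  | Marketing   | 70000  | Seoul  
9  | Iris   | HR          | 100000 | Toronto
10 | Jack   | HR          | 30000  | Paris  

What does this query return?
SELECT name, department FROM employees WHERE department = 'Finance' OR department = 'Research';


Filtering: department = 'Finance' OR 'Research'
Matching: 3 rows

3 rows:
Alice, Research
Tina, Research
Pete, Finance


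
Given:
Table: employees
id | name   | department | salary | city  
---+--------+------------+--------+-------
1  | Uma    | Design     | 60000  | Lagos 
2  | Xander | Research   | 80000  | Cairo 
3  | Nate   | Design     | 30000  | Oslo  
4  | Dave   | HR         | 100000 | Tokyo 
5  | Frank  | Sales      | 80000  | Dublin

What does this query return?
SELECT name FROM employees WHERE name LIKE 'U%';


LIKE 'U%' matches names starting with 'U'
Matching: 1

1 rows:
Uma


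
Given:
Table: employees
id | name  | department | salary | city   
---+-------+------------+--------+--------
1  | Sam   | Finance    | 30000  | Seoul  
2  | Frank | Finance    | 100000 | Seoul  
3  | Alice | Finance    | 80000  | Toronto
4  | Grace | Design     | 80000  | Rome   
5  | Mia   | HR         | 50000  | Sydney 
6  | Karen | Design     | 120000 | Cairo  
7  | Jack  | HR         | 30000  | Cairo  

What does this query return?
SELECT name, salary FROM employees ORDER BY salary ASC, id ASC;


Sorting by salary ASC, then id ASC for ties

7 rows:
Sam, 30000
Jack, 30000
Mia, 50000
Alice, 80000
Grace, 80000
Frank, 100000
Karen, 120000


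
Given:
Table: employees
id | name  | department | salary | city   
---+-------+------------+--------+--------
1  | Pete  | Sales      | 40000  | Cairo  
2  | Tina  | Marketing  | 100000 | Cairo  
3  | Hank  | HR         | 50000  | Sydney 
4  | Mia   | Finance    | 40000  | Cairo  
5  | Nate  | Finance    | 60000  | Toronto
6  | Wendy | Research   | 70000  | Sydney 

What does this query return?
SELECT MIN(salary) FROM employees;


Salaries: 40000, 100000, 50000, 40000, 60000, 70000
MIN = 40000

40000
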